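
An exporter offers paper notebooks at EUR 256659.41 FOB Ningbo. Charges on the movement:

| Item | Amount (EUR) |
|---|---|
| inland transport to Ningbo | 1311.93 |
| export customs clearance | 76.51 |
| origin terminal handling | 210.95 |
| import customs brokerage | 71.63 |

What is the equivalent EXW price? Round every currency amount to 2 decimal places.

EXW price: EUR 255060.02

Not relevant to the conversion: brokerage — on the buyer under both terms; not part of either seller's price.
From FOB to EXW, the seller no longer bears: inland to port, export clearance, origin terminal.
EXW price = 256659.41 − 1311.93 − 76.51 − 210.95 = 255060.02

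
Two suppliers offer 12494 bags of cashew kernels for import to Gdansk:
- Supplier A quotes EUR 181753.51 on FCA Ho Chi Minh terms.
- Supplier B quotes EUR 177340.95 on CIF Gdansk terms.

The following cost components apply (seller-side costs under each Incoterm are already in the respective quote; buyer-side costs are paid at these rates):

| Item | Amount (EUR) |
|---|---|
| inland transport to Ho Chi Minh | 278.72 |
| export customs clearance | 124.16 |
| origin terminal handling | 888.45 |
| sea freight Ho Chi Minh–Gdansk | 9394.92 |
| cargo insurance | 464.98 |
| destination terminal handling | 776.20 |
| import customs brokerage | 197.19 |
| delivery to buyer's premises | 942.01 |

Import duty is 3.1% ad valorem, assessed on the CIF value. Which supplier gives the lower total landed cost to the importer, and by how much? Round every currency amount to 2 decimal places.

Supplier A (FCA):
CIF value = FCA price + origin terminal + freight + insurance = 181753.51 + 888.45 + 9394.92 + 464.98 = 192501.86
Import duty = 192501.86 × 3.1% = 5967.56
Buyer bears (A): 888.45 + 9394.92 + 464.98 + 776.20 + 197.19 + 942.01 = 12663.75
Landed cost (A) = invoice 181753.51 + 12663.75 + duty 5967.56 = 200384.82
Supplier B (CIF):
The CIF price already equals the CIF value: 177340.95
Import duty = 177340.95 × 3.1% = 5497.57
Buyer bears (B): 776.20 + 197.19 + 942.01 = 1915.40
Landed cost (B) = invoice 177340.95 + 1915.40 + duty 5497.57 = 184753.92
Difference = |200384.82 − 184753.92| = 15630.90

Supplier B is cheaper by EUR 15630.90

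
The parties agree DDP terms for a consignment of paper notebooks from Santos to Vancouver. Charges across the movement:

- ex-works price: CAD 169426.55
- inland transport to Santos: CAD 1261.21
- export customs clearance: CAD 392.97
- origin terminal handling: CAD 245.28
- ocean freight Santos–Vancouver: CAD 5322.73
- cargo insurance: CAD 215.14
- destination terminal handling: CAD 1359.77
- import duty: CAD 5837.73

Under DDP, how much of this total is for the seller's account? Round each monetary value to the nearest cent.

DDP: the seller bears all costs including import duty.
Seller's account: goods 169426.55 + inland to port 1261.21 + export clearance 392.97 + origin terminal 245.28 + freight 5322.73 + insurance 215.14 + destination terminal 1359.77 + duty 5837.73 = 184061.38
Buyer's account: 0.00

Seller's account: CAD 184061.38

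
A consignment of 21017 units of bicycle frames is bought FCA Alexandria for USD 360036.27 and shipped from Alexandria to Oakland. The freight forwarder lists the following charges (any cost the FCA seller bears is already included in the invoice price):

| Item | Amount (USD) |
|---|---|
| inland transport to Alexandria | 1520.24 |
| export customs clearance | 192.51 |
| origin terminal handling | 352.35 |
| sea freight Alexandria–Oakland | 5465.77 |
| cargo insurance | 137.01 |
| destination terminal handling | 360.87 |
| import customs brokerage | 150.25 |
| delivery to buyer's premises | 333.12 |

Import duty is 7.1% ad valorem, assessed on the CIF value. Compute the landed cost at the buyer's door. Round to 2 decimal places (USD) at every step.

FCA: the seller delivers export-cleared goods to the carrier; the buyer bears costs from that point.
Already in the invoice (seller's account under FCA): inland to port, export clearance — exclude.
CIF value = FCA price + origin terminal + freight + insurance = 360036.27 + 352.35 + 5465.77 + 137.01 = 365991.40
Import duty = 365991.40 × 7.1% = 25985.39
Buyer bears: origin terminal 352.35 + freight 5465.77 + insurance 137.01 + destination terminal 360.87 + brokerage 150.25 + delivery 333.12 + duty 25985.39 = 32784.76
Landed cost = invoice 360036.27 + 32784.76 = 392821.03

Total landed cost: USD 392821.03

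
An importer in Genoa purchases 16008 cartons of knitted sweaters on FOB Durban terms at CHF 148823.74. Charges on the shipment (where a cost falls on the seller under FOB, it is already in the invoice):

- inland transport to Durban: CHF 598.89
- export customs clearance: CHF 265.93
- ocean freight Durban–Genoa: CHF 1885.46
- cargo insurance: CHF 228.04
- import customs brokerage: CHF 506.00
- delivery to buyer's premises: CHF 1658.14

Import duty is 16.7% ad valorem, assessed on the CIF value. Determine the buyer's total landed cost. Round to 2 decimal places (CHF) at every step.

FOB: the seller bears costs until goods are on board at the origin port; the buyer bears freight, insurance and all costs thereafter.
Already in the invoice (seller's account under FOB): inland to port, export clearance — exclude.
CIF value = FOB price + freight + insurance = 148823.74 + 1885.46 + 228.04 = 150937.24
Import duty = 150937.24 × 16.7% = 25206.52
Buyer bears: freight 1885.46 + insurance 228.04 + brokerage 506.00 + delivery 1658.14 + duty 25206.52 = 29484.16
Landed cost = invoice 148823.74 + 29484.16 = 178307.90

Total landed cost: CHF 178307.90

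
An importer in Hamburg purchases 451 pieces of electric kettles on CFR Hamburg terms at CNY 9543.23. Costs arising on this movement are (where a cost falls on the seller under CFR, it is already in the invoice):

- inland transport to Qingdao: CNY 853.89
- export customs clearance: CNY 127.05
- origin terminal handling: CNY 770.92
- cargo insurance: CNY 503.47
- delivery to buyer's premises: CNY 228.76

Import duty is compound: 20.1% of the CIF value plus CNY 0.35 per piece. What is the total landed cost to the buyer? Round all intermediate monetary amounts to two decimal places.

CFR: the seller pays costs through ocean freight to the destination port, but not insurance.
Already in the invoice (seller's account under CFR): inland to port, export clearance, origin terminal — exclude.
CIF value = CFR price + insurance = 9543.23 + 503.47 = 10046.70
Ad valorem component: 10046.70 × 20.1% = 2019.39
Specific component: 451 × 0.35 = 157.85
Import duty = 2019.39 + 157.85 = 2177.24
Buyer bears: insurance 503.47 + delivery 228.76 + duty 2177.24 = 2909.47
Landed cost = invoice 9543.23 + 2909.47 = 12452.70

Total landed cost: CNY 12452.70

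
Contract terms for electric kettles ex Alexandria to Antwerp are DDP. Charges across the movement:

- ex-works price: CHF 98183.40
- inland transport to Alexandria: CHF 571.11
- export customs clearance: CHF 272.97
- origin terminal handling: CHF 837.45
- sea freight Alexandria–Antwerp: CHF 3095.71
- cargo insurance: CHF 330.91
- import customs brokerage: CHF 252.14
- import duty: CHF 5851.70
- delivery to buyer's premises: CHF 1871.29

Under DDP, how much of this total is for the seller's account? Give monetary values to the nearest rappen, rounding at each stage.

DDP: the seller bears all costs including import duty.
Seller's account: goods 98183.40 + inland to port 571.11 + export clearance 272.97 + origin terminal 837.45 + freight 3095.71 + insurance 330.91 + brokerage 252.14 + duty 5851.70 + delivery 1871.29 = 111266.68
Buyer's account: 0.00

Seller's account: CHF 111266.68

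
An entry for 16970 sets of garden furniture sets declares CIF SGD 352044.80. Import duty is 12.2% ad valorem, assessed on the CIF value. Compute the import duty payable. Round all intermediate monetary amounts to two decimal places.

Import duty: SGD 42949.47

Import duty = 352044.80 × 12.2% = 42949.47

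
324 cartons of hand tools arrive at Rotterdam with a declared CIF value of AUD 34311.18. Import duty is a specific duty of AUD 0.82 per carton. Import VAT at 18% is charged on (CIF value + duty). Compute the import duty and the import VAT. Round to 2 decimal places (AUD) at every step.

Import duty: AUD 265.68; import VAT: AUD 6223.83

Import duty = 324 × 0.82 = 265.68
VAT base = CIF + duty = 34311.18 + 265.68 = 34576.86
Import VAT = 34576.86 × 18% = 6223.83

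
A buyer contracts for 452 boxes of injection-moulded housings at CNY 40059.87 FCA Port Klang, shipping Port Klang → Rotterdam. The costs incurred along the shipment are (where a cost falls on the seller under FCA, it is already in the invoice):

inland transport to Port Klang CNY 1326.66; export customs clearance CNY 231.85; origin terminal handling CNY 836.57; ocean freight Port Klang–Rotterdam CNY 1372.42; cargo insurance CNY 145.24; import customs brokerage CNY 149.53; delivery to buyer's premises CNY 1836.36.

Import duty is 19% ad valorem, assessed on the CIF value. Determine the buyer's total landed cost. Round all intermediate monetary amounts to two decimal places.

FCA: the seller delivers export-cleared goods to the carrier; the buyer bears costs from that point.
Already in the invoice (seller's account under FCA): inland to port, export clearance — exclude.
CIF value = FCA price + origin terminal + freight + insurance = 40059.87 + 836.57 + 1372.42 + 145.24 = 42414.10
Import duty = 42414.10 × 19% = 8058.68
Buyer bears: origin terminal 836.57 + freight 1372.42 + insurance 145.24 + brokerage 149.53 + delivery 1836.36 + duty 8058.68 = 12398.80
Landed cost = invoice 40059.87 + 12398.80 = 52458.67

Total landed cost: CNY 52458.67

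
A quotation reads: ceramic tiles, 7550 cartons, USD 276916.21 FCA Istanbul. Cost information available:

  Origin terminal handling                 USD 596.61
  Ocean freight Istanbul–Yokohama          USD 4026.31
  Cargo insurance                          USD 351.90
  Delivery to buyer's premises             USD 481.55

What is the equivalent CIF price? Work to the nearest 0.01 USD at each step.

CIF price: USD 281891.03

Not relevant to the conversion: delivery — on the buyer under both terms; not part of either seller's price.
From FCA to CIF, the seller additionally bears: origin terminal, freight, insurance.
CIF price = 276916.21 + 596.61 + 4026.31 + 351.90 = 281891.03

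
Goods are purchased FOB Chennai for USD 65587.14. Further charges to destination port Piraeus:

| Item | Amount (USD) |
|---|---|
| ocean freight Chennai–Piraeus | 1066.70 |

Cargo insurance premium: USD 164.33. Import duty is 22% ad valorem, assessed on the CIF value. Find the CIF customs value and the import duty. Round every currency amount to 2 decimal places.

CIF = FOB price + freight + insurance
CIF = 65587.14 + 1066.70 + 164.33 = 66818.17
Import duty = 66818.17 × 22% = 14700.00

CIF value: USD 66818.17; import duty: USD 14700.00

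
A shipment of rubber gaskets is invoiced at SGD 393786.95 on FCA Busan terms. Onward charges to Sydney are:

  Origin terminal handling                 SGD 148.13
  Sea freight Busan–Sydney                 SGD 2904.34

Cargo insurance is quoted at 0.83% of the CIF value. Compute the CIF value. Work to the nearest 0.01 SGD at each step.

CIF value: SGD 400160.75

Let C be the CIF value. C = FCA price + pre-shipment costs + freight + 0.83% × C
C − 0.83% × C = 393786.95 + 148.13 + 2904.34
0.9917 × C = 396839.42
C = 396839.42 / 0.9917 = 400160.75
Insurance premium = 0.83% × 400160.75 = 3321.33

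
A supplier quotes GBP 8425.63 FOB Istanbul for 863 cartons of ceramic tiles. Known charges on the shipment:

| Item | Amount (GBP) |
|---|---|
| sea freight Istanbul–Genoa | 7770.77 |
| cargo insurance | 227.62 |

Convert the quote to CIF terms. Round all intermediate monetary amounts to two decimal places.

CIF price: GBP 16424.02

From FOB to CIF, the seller additionally bears: freight, insurance.
CIF price = 8425.63 + 7770.77 + 227.62 = 16424.02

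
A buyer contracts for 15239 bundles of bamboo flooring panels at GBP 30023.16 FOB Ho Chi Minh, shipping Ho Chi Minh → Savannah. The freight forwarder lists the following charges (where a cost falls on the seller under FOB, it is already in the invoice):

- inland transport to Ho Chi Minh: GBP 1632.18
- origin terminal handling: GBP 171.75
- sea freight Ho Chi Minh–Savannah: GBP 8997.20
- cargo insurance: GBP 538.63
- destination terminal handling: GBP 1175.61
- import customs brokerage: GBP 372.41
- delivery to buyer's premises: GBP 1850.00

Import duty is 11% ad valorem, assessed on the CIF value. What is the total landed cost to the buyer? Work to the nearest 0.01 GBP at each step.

Total landed cost: GBP 47308.50

FOB: the seller bears costs until goods are on board at the origin port; the buyer bears freight, insurance and all costs thereafter.
Already in the invoice (seller's account under FOB): inland to port, origin terminal — exclude.
CIF value = FOB price + freight + insurance = 30023.16 + 8997.20 + 538.63 = 39558.99
Import duty = 39558.99 × 11% = 4351.49
Buyer bears: freight 8997.20 + insurance 538.63 + destination terminal 1175.61 + brokerage 372.41 + delivery 1850.00 + duty 4351.49 = 17285.34
Landed cost = invoice 30023.16 + 17285.34 = 47308.50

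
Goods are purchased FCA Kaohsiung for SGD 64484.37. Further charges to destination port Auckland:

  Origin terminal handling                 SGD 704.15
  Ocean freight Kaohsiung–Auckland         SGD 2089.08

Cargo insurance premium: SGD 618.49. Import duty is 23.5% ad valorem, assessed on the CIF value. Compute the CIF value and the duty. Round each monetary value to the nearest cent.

CIF value: SGD 67896.09; import duty: SGD 15955.58

CIF = FCA price + pre-shipment costs + freight + insurance
CIF = 64484.37 + 704.15 + 2089.08 + 618.49 = 67896.09
Import duty = 67896.09 × 23.5% = 15955.58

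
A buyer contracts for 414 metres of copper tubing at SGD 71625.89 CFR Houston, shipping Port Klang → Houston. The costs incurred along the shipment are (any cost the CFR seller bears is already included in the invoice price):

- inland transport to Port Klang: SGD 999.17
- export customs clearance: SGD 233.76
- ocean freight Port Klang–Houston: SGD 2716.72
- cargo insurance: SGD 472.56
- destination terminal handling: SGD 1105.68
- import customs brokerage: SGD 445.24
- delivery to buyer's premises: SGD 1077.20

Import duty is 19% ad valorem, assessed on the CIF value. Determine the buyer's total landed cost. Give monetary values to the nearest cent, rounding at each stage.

CFR: the seller pays costs through ocean freight to the destination port, but not insurance.
Already in the invoice (seller's account under CFR): inland to port, export clearance, freight — exclude.
CIF value = CFR price + insurance = 71625.89 + 472.56 = 72098.45
Import duty = 72098.45 × 19% = 13698.71
Buyer bears: insurance 472.56 + destination terminal 1105.68 + brokerage 445.24 + delivery 1077.20 + duty 13698.71 = 16799.39
Landed cost = invoice 71625.89 + 16799.39 = 88425.28

Total landed cost: SGD 88425.28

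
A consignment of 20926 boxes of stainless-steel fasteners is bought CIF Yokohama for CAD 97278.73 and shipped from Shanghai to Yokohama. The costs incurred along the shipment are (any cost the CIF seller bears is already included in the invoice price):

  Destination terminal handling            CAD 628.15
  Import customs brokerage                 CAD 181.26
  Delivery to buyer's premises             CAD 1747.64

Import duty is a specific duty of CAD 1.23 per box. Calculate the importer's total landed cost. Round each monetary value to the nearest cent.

Total landed cost: CAD 125574.76

CIF: the seller pays costs through ocean freight and marine insurance to the destination port.
The CIF price already equals the CIF value: 97278.73
Import duty = 20926 × 1.23 = 25738.98
Buyer bears: destination terminal 628.15 + brokerage 181.26 + delivery 1747.64 + duty 25738.98 = 28296.03
Landed cost = invoice 97278.73 + 28296.03 = 125574.76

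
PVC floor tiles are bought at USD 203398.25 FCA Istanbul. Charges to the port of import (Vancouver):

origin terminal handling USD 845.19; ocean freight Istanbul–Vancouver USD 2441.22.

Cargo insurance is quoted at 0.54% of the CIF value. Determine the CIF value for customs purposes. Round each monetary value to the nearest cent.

CIF value: USD 207806.82

Let C be the CIF value. C = FCA price + pre-shipment costs + freight + 0.54% × C
C − 0.54% × C = 203398.25 + 845.19 + 2441.22
0.9946 × C = 206684.66
C = 206684.66 / 0.9946 = 207806.82
Insurance premium = 0.54% × 207806.82 = 1122.16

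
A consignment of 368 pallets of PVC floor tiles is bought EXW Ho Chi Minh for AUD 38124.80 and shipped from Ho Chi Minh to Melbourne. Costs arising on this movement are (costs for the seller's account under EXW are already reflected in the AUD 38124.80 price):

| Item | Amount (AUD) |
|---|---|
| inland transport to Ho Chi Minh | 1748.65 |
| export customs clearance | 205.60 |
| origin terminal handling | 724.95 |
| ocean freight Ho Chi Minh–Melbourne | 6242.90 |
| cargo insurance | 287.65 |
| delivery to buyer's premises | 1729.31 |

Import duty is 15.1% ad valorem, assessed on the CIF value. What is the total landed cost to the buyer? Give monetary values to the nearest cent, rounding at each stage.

EXW: the seller makes goods available at their premises; the buyer bears all onward costs.
CIF value = EXW price + inland to port + export clearance + origin terminal + freight + insurance = 38124.80 + 1748.65 + 205.60 + 724.95 + 6242.90 + 287.65 = 47334.55
Import duty = 47334.55 × 15.1% = 7147.52
Buyer bears: inland to port 1748.65 + export clearance 205.60 + origin terminal 724.95 + freight 6242.90 + insurance 287.65 + delivery 1729.31 + duty 7147.52 = 18086.58
Landed cost = invoice 38124.80 + 18086.58 = 56211.38

Total landed cost: AUD 56211.38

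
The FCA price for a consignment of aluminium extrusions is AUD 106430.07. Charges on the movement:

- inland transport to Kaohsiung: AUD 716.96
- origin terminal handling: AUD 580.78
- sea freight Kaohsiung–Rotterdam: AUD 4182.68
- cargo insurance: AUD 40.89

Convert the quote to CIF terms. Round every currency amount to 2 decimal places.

Not relevant to the conversion: inland to port — on the seller under both FCA and CIF; already in the FCA price and stays in the CIF price.
From FCA to CIF, the seller additionally bears: origin terminal, freight, insurance.
CIF price = 106430.07 + 580.78 + 4182.68 + 40.89 = 111234.42

CIF price: AUD 111234.42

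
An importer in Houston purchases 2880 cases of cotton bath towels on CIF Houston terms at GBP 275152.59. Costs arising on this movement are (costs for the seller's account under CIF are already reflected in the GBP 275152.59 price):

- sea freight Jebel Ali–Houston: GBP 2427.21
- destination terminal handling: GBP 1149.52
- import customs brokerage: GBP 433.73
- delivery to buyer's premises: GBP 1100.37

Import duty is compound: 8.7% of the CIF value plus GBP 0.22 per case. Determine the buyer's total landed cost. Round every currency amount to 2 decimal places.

CIF: the seller pays costs through ocean freight and marine insurance to the destination port.
Already in the invoice (seller's account under CIF): freight — exclude.
The CIF price already equals the CIF value: 275152.59
Ad valorem component: 275152.59 × 8.7% = 23938.28
Specific component: 2880 × 0.22 = 633.60
Import duty = 23938.28 + 633.60 = 24571.88
Buyer bears: destination terminal 1149.52 + brokerage 433.73 + delivery 1100.37 + duty 24571.88 = 27255.50
Landed cost = invoice 275152.59 + 27255.50 = 302408.09

Total landed cost: GBP 302408.09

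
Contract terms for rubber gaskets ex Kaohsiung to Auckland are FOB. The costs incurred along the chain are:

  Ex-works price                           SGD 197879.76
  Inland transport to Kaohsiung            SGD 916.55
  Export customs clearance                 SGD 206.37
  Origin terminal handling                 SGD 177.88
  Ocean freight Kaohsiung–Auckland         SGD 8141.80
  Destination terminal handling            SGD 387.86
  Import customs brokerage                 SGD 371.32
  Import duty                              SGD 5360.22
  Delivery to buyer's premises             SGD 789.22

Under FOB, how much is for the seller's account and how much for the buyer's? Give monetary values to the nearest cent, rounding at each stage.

FOB: the seller bears costs until goods are on board at the origin port; the buyer bears freight, insurance and all costs thereafter.
Seller's account: goods 197879.76 + inland to port 916.55 + export clearance 206.37 + origin terminal 177.88 = 199180.56
Buyer's account: freight 8141.80 + destination terminal 387.86 + brokerage 371.32 + duty 5360.22 + delivery 789.22 = 15050.42

Seller: SGD 199180.56; buyer: SGD 15050.42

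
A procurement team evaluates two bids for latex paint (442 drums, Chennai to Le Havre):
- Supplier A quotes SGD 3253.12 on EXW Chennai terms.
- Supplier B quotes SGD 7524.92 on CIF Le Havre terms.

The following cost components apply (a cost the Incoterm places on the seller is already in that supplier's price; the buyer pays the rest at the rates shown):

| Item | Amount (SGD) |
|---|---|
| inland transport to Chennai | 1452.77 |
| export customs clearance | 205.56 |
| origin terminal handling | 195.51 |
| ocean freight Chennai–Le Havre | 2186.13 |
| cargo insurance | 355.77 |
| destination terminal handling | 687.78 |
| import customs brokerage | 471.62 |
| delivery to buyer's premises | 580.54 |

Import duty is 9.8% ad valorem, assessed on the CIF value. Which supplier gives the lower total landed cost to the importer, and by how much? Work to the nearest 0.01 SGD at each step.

Supplier A (EXW):
CIF value = EXW price + inland to port + export clearance + origin terminal + freight + insurance = 3253.12 + 1452.77 + 205.56 + 195.51 + 2186.13 + 355.77 = 7648.86
Import duty = 7648.86 × 9.8% = 749.59
Buyer bears (A): 1452.77 + 205.56 + 195.51 + 2186.13 + 355.77 + 687.78 + 471.62 + 580.54 = 6135.68
Landed cost (A) = invoice 3253.12 + 6135.68 + duty 749.59 = 10138.39
Supplier B (CIF):
The CIF price already equals the CIF value: 7524.92
Import duty = 7524.92 × 9.8% = 737.44
Buyer bears (B): 687.78 + 471.62 + 580.54 = 1739.94
Landed cost (B) = invoice 7524.92 + 1739.94 + duty 737.44 = 10002.30
Difference = |10138.39 − 10002.30| = 136.09

Supplier B is cheaper by SGD 136.09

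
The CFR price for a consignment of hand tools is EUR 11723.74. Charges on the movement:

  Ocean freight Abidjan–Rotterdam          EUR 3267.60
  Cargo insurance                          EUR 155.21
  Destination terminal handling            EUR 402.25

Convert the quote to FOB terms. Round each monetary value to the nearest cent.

Not relevant to the conversion: insurance, destination terminal — on the buyer under both terms; not part of either seller's price.
From CFR to FOB, the seller no longer bears: freight.
FOB price = 11723.74 − 3267.60 = 8456.14

FOB price: EUR 8456.14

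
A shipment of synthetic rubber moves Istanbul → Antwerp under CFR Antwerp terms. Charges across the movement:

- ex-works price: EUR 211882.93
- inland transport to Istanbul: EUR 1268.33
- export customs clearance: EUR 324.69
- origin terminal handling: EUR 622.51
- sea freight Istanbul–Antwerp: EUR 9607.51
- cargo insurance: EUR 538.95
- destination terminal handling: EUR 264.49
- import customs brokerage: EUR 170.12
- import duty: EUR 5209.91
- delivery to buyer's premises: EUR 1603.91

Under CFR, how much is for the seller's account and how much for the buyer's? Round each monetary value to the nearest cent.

CFR: the seller pays costs through ocean freight to the destination port, but not insurance.
Seller's account: goods 211882.93 + inland to port 1268.33 + export clearance 324.69 + origin terminal 622.51 + freight 9607.51 = 223705.97
Buyer's account: insurance 538.95 + destination terminal 264.49 + brokerage 170.12 + duty 5209.91 + delivery 1603.91 = 7787.38

Seller: EUR 223705.97; buyer: EUR 7787.38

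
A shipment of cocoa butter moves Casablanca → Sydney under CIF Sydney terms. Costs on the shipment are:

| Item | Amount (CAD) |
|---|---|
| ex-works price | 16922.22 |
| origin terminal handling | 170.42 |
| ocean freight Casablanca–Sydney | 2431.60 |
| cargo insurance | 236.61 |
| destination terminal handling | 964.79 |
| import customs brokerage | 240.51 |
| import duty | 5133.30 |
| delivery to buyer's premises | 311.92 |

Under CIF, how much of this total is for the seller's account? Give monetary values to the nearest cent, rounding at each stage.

Seller's account: CAD 19760.85

CIF: the seller pays costs through ocean freight and marine insurance to the destination port.
Seller's account: goods 16922.22 + origin terminal 170.42 + freight 2431.60 + insurance 236.61 = 19760.85
Buyer's account: destination terminal 964.79 + brokerage 240.51 + duty 5133.30 + delivery 311.92 = 6650.52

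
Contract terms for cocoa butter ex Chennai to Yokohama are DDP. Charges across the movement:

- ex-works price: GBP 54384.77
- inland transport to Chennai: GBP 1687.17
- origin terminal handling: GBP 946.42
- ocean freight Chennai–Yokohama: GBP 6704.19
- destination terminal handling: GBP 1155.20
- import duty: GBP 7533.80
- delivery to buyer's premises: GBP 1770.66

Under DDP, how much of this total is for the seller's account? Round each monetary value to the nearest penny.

Seller's account: GBP 74182.21

DDP: the seller bears all costs including import duty.
Seller's account: goods 54384.77 + inland to port 1687.17 + origin terminal 946.42 + freight 6704.19 + destination terminal 1155.20 + duty 7533.80 + delivery 1770.66 = 74182.21
Buyer's account: 0.00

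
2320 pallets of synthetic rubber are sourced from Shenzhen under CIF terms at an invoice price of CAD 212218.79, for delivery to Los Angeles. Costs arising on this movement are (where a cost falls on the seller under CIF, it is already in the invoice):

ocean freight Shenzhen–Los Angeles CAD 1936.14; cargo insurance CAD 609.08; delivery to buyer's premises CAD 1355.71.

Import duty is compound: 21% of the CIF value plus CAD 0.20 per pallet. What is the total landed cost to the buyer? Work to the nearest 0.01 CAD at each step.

Total landed cost: CAD 258604.45

CIF: the seller pays costs through ocean freight and marine insurance to the destination port.
Already in the invoice (seller's account under CIF): freight, insurance — exclude.
The CIF price already equals the CIF value: 212218.79
Ad valorem component: 212218.79 × 21% = 44565.95
Specific component: 2320 × 0.20 = 464.00
Import duty = 44565.95 + 464.00 = 45029.95
Buyer bears: delivery 1355.71 + duty 45029.95 = 46385.66
Landed cost = invoice 212218.79 + 46385.66 = 258604.45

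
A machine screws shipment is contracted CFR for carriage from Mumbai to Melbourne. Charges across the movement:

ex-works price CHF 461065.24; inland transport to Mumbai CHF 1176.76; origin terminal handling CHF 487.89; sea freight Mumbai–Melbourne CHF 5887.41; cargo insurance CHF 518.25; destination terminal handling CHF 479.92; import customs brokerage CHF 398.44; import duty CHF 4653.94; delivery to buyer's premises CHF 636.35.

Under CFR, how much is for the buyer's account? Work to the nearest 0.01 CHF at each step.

Buyer's account: CHF 6686.90

CFR: the seller pays costs through ocean freight to the destination port, but not insurance.
Seller's account: goods 461065.24 + inland to port 1176.76 + origin terminal 487.89 + freight 5887.41 = 468617.30
Buyer's account: insurance 518.25 + destination terminal 479.92 + brokerage 398.44 + duty 4653.94 + delivery 636.35 = 6686.90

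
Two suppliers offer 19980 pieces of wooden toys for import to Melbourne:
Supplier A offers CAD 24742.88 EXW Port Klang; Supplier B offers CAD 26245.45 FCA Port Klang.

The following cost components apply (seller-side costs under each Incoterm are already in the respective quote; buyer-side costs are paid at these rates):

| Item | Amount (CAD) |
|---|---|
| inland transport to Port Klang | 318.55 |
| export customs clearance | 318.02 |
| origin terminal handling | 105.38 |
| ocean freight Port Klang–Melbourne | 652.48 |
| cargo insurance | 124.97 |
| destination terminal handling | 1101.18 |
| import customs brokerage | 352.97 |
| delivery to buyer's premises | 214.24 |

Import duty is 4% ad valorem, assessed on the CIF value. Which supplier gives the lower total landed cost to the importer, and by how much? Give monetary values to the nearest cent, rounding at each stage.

Supplier A (EXW):
CIF value = EXW price + inland to port + export clearance + origin terminal + freight + insurance = 24742.88 + 318.55 + 318.02 + 105.38 + 652.48 + 124.97 = 26262.28
Import duty = 26262.28 × 4% = 1050.49
Buyer bears (A): 318.55 + 318.02 + 105.38 + 652.48 + 124.97 + 1101.18 + 352.97 + 214.24 = 3187.79
Landed cost (A) = invoice 24742.88 + 3187.79 + duty 1050.49 = 28981.16
Supplier B (FCA):
CIF value = FCA price + origin terminal + freight + insurance = 26245.45 + 105.38 + 652.48 + 124.97 = 27128.28
Import duty = 27128.28 × 4% = 1085.13
Buyer bears (B): 105.38 + 652.48 + 124.97 + 1101.18 + 352.97 + 214.24 = 2551.22
Landed cost (B) = invoice 26245.45 + 2551.22 + duty 1085.13 = 29881.80
Difference = |28981.16 − 29881.80| = 900.64

Supplier A is cheaper by CAD 900.64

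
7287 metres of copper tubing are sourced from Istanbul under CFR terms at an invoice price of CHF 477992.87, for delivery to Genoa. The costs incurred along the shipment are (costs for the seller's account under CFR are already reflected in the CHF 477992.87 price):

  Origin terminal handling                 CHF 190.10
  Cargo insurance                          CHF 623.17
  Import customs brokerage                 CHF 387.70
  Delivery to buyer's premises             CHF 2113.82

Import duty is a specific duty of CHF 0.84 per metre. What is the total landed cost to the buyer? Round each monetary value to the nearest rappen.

Total landed cost: CHF 487238.64

CFR: the seller pays costs through ocean freight to the destination port, but not insurance.
Already in the invoice (seller's account under CFR): origin terminal — exclude.
CIF value = CFR price + insurance = 477992.87 + 623.17 = 478616.04
Import duty = 7287 × 0.84 = 6121.08
Buyer bears: insurance 623.17 + brokerage 387.70 + delivery 2113.82 + duty 6121.08 = 9245.77
Landed cost = invoice 477992.87 + 9245.77 = 487238.64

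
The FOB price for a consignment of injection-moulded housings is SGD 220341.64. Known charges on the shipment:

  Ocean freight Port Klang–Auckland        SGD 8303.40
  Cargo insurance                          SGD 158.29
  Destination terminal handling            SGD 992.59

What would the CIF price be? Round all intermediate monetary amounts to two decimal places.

CIF price: SGD 228803.33

Not relevant to the conversion: destination terminal — on the buyer under both terms; not part of either seller's price.
From FOB to CIF, the seller additionally bears: freight, insurance.
CIF price = 220341.64 + 8303.40 + 158.29 = 228803.33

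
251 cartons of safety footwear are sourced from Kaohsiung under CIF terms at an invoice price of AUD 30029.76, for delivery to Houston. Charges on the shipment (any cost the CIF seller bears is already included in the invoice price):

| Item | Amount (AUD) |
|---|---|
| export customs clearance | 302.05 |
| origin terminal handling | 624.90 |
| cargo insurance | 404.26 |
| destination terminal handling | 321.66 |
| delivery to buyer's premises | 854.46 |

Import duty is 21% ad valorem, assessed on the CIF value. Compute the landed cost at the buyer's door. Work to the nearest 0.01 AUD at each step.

CIF: the seller pays costs through ocean freight and marine insurance to the destination port.
Already in the invoice (seller's account under CIF): export clearance, origin terminal, insurance — exclude.
The CIF price already equals the CIF value: 30029.76
Import duty = 30029.76 × 21% = 6306.25
Buyer bears: destination terminal 321.66 + delivery 854.46 + duty 6306.25 = 7482.37
Landed cost = invoice 30029.76 + 7482.37 = 37512.13

Total landed cost: AUD 37512.13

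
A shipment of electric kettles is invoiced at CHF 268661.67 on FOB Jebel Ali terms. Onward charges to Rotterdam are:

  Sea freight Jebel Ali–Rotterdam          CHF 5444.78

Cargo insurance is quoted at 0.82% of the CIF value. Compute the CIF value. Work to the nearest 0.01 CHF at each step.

Let C be the CIF value. C = FOB price + freight + 0.82% × C
C − 0.82% × C = 268661.67 + 5444.78
0.9918 × C = 274106.45
C = 274106.45 / 0.9918 = 276372.71
Insurance premium = 0.82% × 276372.71 = 2266.26

CIF value: CHF 276372.71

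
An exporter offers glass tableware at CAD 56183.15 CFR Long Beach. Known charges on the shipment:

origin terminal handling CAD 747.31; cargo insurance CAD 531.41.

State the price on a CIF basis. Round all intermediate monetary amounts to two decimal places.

CIF price: CAD 56714.56

Not relevant to the conversion: origin terminal — on the seller under both CFR and CIF; already in the CFR price and stays in the CIF price.
From CFR to CIF, the seller additionally bears: insurance.
CIF price = 56183.15 + 531.41 = 56714.56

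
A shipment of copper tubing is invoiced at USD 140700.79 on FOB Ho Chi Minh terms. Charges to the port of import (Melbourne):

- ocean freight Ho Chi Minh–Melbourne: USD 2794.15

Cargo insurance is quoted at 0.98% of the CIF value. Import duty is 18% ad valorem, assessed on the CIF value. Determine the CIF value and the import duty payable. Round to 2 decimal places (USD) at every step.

Let C be the CIF value. C = FOB price + freight + 0.98% × C
C − 0.98% × C = 140700.79 + 2794.15
0.9902 × C = 143494.94
C = 143494.94 / 0.9902 = 144915.11
Insurance premium = 0.98% × 144915.11 = 1420.17
Import duty = 144915.11 × 18% = 26084.72

CIF value: USD 144915.11; import duty: USD 26084.72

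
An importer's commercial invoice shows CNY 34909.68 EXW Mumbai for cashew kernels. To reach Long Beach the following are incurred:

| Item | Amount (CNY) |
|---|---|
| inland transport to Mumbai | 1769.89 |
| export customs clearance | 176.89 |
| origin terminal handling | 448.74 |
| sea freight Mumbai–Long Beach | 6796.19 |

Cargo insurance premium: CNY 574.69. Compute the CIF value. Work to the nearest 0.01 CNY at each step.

CIF value: CNY 44676.08

CIF = EXW price + pre-shipment costs + freight + insurance
CIF = 34909.68 + 1769.89 + 176.89 + 448.74 + 6796.19 + 574.69 = 44676.08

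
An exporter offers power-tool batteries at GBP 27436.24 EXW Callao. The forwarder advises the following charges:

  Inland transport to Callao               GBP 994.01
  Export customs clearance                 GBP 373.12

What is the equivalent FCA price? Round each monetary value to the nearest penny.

FCA price: GBP 28803.37

From EXW to FCA, the seller additionally bears: inland to port, export clearance.
FCA price = 27436.24 + 994.01 + 373.12 = 28803.37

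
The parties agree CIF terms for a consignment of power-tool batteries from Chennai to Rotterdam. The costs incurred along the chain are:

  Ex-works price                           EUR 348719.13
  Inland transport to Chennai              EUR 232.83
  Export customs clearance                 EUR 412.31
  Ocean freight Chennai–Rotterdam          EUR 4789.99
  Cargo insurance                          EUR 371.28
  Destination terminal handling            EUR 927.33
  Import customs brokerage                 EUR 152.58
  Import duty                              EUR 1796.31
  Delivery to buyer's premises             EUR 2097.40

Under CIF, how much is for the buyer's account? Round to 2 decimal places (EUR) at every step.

Buyer's account: EUR 4973.62

CIF: the seller pays costs through ocean freight and marine insurance to the destination port.
Seller's account: goods 348719.13 + inland to port 232.83 + export clearance 412.31 + freight 4789.99 + insurance 371.28 = 354525.54
Buyer's account: destination terminal 927.33 + brokerage 152.58 + duty 1796.31 + delivery 2097.40 = 4973.62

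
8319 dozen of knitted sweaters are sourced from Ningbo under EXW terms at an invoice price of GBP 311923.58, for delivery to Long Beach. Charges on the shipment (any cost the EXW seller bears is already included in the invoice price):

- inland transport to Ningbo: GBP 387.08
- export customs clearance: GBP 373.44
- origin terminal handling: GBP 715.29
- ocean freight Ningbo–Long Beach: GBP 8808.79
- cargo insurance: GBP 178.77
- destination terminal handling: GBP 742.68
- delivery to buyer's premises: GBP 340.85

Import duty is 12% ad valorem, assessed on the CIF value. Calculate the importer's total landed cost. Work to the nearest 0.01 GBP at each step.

EXW: the seller makes goods available at their premises; the buyer bears all onward costs.
CIF value = EXW price + inland to port + export clearance + origin terminal + freight + insurance = 311923.58 + 387.08 + 373.44 + 715.29 + 8808.79 + 178.77 = 322386.95
Import duty = 322386.95 × 12% = 38686.43
Buyer bears: inland to port 387.08 + export clearance 373.44 + origin terminal 715.29 + freight 8808.79 + insurance 178.77 + destination terminal 742.68 + delivery 340.85 + duty 38686.43 = 50233.33
Landed cost = invoice 311923.58 + 50233.33 = 362156.91

Total landed cost: GBP 362156.91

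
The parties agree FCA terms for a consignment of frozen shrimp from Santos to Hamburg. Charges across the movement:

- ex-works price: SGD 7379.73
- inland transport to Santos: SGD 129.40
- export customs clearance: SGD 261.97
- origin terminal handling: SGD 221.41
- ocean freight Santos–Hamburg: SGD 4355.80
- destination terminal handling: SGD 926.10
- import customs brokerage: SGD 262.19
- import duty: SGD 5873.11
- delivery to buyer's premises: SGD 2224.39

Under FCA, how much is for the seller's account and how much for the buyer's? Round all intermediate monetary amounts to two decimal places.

Seller: SGD 7771.10; buyer: SGD 13863.00

FCA: the seller delivers export-cleared goods to the carrier; the buyer bears costs from that point.
Seller's account: goods 7379.73 + inland to port 129.40 + export clearance 261.97 = 7771.10
Buyer's account: origin terminal 221.41 + freight 4355.80 + destination terminal 926.10 + brokerage 262.19 + duty 5873.11 + delivery 2224.39 = 13863.00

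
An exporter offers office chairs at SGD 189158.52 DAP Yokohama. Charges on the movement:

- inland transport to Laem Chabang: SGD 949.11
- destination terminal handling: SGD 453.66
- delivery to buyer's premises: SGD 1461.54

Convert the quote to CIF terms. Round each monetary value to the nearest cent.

Not relevant to the conversion: inland to port — on the seller under both DAP and CIF; already in the DAP price and stays in the CIF price.
From DAP to CIF, the seller no longer bears: destination terminal, delivery.
CIF price = 189158.52 − 453.66 − 1461.54 = 187243.32

CIF price: SGD 187243.32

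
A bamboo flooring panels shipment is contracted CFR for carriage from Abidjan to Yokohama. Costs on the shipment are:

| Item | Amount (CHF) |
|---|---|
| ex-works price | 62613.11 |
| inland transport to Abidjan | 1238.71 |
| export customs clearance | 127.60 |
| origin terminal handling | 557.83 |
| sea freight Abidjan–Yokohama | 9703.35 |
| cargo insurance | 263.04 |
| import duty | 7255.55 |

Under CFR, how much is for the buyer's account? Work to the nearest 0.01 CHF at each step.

Buyer's account: CHF 7518.59

CFR: the seller pays costs through ocean freight to the destination port, but not insurance.
Seller's account: goods 62613.11 + inland to port 1238.71 + export clearance 127.60 + origin terminal 557.83 + freight 9703.35 = 74240.60
Buyer's account: insurance 263.04 + duty 7255.55 = 7518.59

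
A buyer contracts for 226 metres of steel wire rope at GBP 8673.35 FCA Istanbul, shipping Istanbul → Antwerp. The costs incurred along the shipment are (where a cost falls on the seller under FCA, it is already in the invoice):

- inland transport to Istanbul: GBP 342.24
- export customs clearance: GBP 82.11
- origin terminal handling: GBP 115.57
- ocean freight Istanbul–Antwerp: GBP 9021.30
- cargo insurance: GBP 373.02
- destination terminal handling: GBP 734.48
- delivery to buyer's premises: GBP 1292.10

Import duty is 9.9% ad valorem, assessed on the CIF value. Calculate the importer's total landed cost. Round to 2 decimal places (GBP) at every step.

FCA: the seller delivers export-cleared goods to the carrier; the buyer bears costs from that point.
Already in the invoice (seller's account under FCA): inland to port, export clearance — exclude.
CIF value = FCA price + origin terminal + freight + insurance = 8673.35 + 115.57 + 9021.30 + 373.02 = 18183.24
Import duty = 18183.24 × 9.9% = 1800.14
Buyer bears: origin terminal 115.57 + freight 9021.30 + insurance 373.02 + destination terminal 734.48 + delivery 1292.10 + duty 1800.14 = 13336.61
Landed cost = invoice 8673.35 + 13336.61 = 22009.96

Total landed cost: GBP 22009.96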